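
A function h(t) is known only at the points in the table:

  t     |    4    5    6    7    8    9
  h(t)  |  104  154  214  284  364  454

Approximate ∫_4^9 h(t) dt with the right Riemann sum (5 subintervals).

1470

Δt = 1.
Sum = 1·[154 + 214 + 284 + 364 + 454] = 1470.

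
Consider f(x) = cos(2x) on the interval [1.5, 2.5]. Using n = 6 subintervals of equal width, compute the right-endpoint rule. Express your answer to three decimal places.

Δx = (2.5 − 1.5)/6 = 1/6.
Right endpoints: 5/3, 11/6, 2, 13/6, 7/3, 2.5.
f(5/3) ≈ -0.982, f(11/6) ≈ -0.865, f(2) ≈ -0.654, f(13/6) ≈ -0.370, f(7/3) ≈ -0.046, f(2.5) ≈ 0.284.
Sum = Δx · [f(5/3) + f(11/6) + f(2) + ...].
Sum ≈ -0.439.

-0.439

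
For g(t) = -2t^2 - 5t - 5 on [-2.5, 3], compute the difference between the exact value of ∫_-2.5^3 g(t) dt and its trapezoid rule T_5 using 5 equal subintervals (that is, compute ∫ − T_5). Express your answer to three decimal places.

2.218

Exact integral: ∫_-2.5^3 g(t) dt ≈ -62.79167.
T_5 = -65.01.
Error ≈ -62.79167 − (-65.01) ≈ 2.218.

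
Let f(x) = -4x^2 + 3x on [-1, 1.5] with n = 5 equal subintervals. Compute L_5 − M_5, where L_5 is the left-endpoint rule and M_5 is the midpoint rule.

-1.25

L_5 = -5.
M_5 = -3.75.
L_5 − M_5 = -1.25.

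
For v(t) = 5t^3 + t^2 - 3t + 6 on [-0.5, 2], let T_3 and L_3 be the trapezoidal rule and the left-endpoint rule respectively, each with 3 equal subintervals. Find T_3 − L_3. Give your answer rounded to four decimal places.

T_3 ≈ 35.549769.
L_3 ≈ 20.185185.
T_3 − L_3 ≈ 15.3646.

15.3646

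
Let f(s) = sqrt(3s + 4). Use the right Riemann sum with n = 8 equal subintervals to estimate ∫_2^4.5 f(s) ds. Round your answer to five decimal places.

Δs = (4.5 − 2)/8 = 0.3125.
Right endpoints: 2.3125, 2.625, 2.9375, 3.25, 3.5625, 3.875, 4.1875, 4.5.
f(2.3125) ≈ 3.30719, f(2.625) ≈ 3.44601, f(2.9375) ≈ 3.57946, f(3.25) ≈ 3.70810, f(3.5625) ≈ 3.83243, f(3.875) ≈ 3.95285, f(4.1875) ≈ 4.06971, f(4.5) ≈ 4.18330.
Sum = Δs · [f(2.3125) + f(2.625) + f(2.9375) + ...].
Sum ≈ 9.39970.

9.39970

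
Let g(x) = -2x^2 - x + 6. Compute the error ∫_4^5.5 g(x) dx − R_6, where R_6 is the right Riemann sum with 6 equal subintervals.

Exact integral: ∫_4^5.5 g(x) dx = -66.375.
R_6 = -70.15625.
Error = -66.375 − (-70.15625) = 3.78125.

3.78125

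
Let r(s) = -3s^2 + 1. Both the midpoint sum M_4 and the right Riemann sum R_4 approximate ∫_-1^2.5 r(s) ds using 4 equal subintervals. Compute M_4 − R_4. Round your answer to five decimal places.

M_4 ≈ -12.4550781.
R_4 = -21.35546875.
M_4 − R_4 ≈ 8.90039.

8.90039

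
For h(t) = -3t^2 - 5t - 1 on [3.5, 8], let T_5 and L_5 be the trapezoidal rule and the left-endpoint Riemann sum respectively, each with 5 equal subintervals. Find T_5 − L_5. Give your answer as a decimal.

T_5 = -604.8225.
L_5 = -524.835.
T_5 − L_5 = -79.9875.

-79.9875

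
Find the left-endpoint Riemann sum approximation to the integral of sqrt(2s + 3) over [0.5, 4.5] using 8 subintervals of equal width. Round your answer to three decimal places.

10.819

Δs = (4.5 − 0.5)/8 = 0.5.
Left endpoints: 0.5, 1, 1.5, 2, 2.5, 3, 3.5, 4.
f(0.5) ≈ 2.000, f(1) ≈ 2.236, f(1.5) ≈ 2.449, f(2) ≈ 2.646, f(2.5) ≈ 2.828, f(3) ≈ 3.000, f(3.5) ≈ 3.162, f(4) ≈ 3.317.
Sum = Δs · [f(0.5) + f(1) + f(1.5) + ...].
Sum ≈ 10.819.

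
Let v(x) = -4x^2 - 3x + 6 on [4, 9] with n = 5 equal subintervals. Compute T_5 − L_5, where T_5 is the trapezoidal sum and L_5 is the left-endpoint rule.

T_5 = -957.5.
L_5 = -820.
T_5 − L_5 = -137.5.

-137.5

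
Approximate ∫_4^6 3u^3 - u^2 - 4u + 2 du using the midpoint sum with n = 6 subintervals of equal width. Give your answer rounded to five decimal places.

Δu = (6 − 4)/6 = 1/3.
Midpoints: 25/6, 4.5, 29/6, 31/6, 5.5, 35/6.
f(25/6) = 13319/72, f(4.5) = 237.125, f(29/6) = 7153/24, f(31/6) = 26525/72, f(5.5) = 448.875, f(35/6) = 540.125.
Sum = Δu · [f(25/6) + f(4.5) + f(29/6) + ...].
Sum ≈ 692.51852.

692.51852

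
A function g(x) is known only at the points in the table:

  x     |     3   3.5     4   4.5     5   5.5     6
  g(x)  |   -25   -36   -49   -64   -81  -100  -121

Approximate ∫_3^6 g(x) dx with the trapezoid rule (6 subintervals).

Δx = 0.5.
T_6 = (0.5/2)·[(-25) + 2·(-36) + 2·(-49) + 2·(-64) + 2·(-81) + 2·(-100) + (-121)] = -201.5.

-201.5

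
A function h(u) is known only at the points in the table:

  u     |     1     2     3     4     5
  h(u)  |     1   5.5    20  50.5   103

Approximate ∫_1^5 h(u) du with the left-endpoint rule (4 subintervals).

77

Δu = 1.
Sum = 1·[1 + 5.5 + 20 + 50.5] = 77.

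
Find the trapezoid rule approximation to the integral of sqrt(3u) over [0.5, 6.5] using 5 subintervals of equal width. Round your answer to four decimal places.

18.6274

Δu = (6.5 − 0.5)/5 = 1.2.
f(0.5) ≈ 1.2247, f(1.7) ≈ 2.2583, f(2.9) ≈ 2.9496, f(4.1) ≈ 3.5071, f(5.3) ≈ 3.9875, f(6.5) ≈ 4.4159.
T_5 = (Δu/2)·[f(u_0) + 2f(u_1) + ... + 2f(u_{4}) + f(u_5)].
Sum ≈ 18.6274.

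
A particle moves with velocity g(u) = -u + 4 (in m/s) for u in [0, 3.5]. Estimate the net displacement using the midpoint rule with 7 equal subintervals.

Δu = (3.5 − 0)/7 = 0.5.
Midpoints: 0.25, 0.75, 1.25, 1.75, 2.25, 2.75, 3.25.
g(0.25) = 3.75, g(0.75) = 3.25, g(1.25) = 2.75, g(1.75) = 2.25, g(2.25) = 1.75, g(2.75) = 1.25, g(3.25) = 0.75.
Sum = Δu · [g(0.25) + g(0.75) + g(1.25) + ...].
Sum = 7.875.

7.875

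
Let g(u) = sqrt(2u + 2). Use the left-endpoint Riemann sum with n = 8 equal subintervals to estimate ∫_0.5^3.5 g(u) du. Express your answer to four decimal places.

Δu = (3.5 − 0.5)/8 = 0.375.
Left endpoints: 0.5, 0.875, 1.25, 1.625, 2, 2.375, 2.75, 3.125.
g(0.5) ≈ 1.7321, g(0.875) ≈ 1.9365, g(1.25) ≈ 2.1213, g(1.625) ≈ 2.2913, g(2) ≈ 2.4495, g(2.375) ≈ 2.5981, g(2.75) ≈ 2.7386, g(3.125) ≈ 2.8723.
Sum = Δu · [g(0.5) + g(0.875) + g(1.25) + ...].
Sum ≈ 7.0274.

7.0274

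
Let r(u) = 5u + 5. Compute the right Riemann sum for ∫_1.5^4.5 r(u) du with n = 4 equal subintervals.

Δu = (4.5 − 1.5)/4 = 0.75.
Right endpoints: 2.25, 3, 3.75, 4.5.
r(2.25) = 16.25, r(3) = 20, r(3.75) = 23.75, r(4.5) = 27.5.
Sum = Δu · [r(2.25) + r(3) + r(3.75) + r(4.5)].
Sum = 65.625.

65.625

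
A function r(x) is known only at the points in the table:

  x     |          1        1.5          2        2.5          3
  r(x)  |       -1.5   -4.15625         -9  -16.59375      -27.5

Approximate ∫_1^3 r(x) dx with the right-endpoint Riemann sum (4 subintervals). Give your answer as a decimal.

-28.625

Δx = 0.5.
Sum = 0.5·[(-4.15625) + (-9) + (-16.59375) + (-27.5)] = -28.625.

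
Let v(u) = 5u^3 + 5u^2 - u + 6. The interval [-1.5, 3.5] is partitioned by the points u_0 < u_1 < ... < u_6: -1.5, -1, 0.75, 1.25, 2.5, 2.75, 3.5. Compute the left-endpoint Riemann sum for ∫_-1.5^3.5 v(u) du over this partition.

183.1875

Subinterval widths: 0.5, 1.75, 0.5, 1.25, 0.25, 0.75.
Left endpoints: -1.5, -1, 0.75, 1.25, 2.5, 2.75.
v(-1.5) = 1.875, v(-1) = 7, v(0.75) = 10.171875, v(1.25) = 22.328125, v(2.5) = 112.875, v(2.75) = 145.046875.
Sum = Σ Δu_i · v(u_i).
Sum = 183.1875.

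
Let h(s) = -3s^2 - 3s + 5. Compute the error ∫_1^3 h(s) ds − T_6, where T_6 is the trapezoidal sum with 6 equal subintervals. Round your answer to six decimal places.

0.111111

Exact integral: ∫_1^3 h(s) ds = -28.
T_6 ≈ -28.11111111.
Error ≈ -28 − (-28.11111111) ≈ 0.111111.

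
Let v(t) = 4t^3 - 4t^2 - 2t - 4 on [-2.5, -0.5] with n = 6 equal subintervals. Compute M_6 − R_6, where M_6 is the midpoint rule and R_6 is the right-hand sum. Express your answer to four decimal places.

M_6 ≈ -61.259259.
R_6 ≈ -48.814815.
M_6 − R_6 ≈ -12.4444.

-12.4444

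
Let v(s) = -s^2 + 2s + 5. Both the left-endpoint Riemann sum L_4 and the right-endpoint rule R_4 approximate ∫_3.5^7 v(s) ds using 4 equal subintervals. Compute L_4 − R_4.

L_4 = -33.22265625.
R_4 = -59.25390625.
L_4 − R_4 = 26.03125.

26.03125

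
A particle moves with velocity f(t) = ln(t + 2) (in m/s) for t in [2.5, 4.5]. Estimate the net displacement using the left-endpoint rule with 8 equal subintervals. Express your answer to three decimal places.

Δt = (4.5 − 2.5)/8 = 0.25.
Left endpoints: 2.5, 2.75, 3, 3.25, 3.5, 3.75, 4, 4.25.
f(2.5) ≈ 1.504, f(2.75) ≈ 1.558, f(3) ≈ 1.609, f(3.25) ≈ 1.658, f(3.5) ≈ 1.705, f(3.75) ≈ 1.749, f(4) ≈ 1.792, f(4.25) ≈ 1.833.
Sum = Δt · [f(2.5) + f(2.75) + f(3) + ...].
Sum ≈ 3.352.

3.352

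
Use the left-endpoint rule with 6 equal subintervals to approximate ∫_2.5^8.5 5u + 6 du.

Δu = (8.5 − 2.5)/6 = 1.
Left endpoints: 2.5, 3.5, 4.5, 5.5, 6.5, 7.5.
f(2.5) = 18.5, f(3.5) = 23.5, f(4.5) = 28.5, f(5.5) = 33.5, f(6.5) = 38.5, f(7.5) = 43.5.
Sum = Δu · [f(2.5) + f(3.5) + f(4.5) + ...].
Sum = 186.

186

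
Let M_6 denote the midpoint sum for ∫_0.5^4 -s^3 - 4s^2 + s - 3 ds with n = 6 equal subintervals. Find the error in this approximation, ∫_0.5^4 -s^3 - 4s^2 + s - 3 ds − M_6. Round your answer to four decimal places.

-1.0669

Exact integral: ∫_0.5^4 f(s) ds ≈ -151.776042.
M_6 ≈ -150.709129.
Error ≈ -151.776042 − (-150.709129) ≈ -1.0669.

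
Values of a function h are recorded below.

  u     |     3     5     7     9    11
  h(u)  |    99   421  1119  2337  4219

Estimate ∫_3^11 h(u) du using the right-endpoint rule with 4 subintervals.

Δu = 2.
Sum = 2·[421 + 1119 + 2337 + 4219] = 16192.

16192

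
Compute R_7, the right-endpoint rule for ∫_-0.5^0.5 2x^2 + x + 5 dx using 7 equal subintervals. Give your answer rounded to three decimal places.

5.245

Δx = (0.5 − (-0.5))/7 = 1/7.
Right endpoints: -5/14, -3/14, -1/14, 1/14, 3/14, 5/14, 0.5.
f(-5/14) = 240/49, f(-3/14) = 239/49, f(-1/14) = 242/49, f(1/14) = 249/49, f(3/14) = 260/49, f(5/14) = 275/49, f(0.5) = 6.
Sum = Δx · [f(-5/14) + f(-3/14) + f(-1/14) + ...].
Sum ≈ 5.245.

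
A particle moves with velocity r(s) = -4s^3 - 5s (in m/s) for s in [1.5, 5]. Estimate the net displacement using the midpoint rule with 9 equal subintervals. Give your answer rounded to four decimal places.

-675.0922

Δs = (5 − 1.5)/9 = 7/18.
Midpoints: 61/36, 25/12, 89/36, 103/36, 3.25, 131/36, 145/36, 53/12, 173/36.
r(61/36) = -325801/11664, r(25/12) = -20125/432, r(89/36) = -849149/11664, r(103/36) = -1259587/11664, r(3.25) = -153.5625, r(131/36) = -2460311/11664, r(145/36) = -3283525/11664, r(53/12) = -158417/432, r(173/36) = -5457977/11664.
Sum = Δs · [r(61/36) + r(25/12) + r(89/36) + ...].
Sum ≈ -675.0922.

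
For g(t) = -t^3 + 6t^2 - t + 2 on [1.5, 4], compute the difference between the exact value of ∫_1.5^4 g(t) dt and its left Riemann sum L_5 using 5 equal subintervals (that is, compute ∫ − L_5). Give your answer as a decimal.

5.078125

Exact integral: ∫_1.5^4 g(t) dt = 56.640625.
L_5 = 51.5625.
Error = 56.640625 − 51.5625 = 5.078125.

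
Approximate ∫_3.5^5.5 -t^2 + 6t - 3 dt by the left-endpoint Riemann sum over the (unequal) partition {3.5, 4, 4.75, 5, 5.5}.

Subinterval widths: 0.5, 0.75, 0.25, 0.5.
Left endpoints: 3.5, 4, 4.75, 5.
f(3.5) = 5.75, f(4) = 5, f(4.75) = 2.9375, f(5) = 2.
Sum = Σ Δt_i · f(t_i).
Sum = 8.359375.

8.359375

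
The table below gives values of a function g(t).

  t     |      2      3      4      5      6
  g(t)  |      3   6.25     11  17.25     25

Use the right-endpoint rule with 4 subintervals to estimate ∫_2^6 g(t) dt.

59.5

Δt = 1.
Sum = 1·[6.25 + 11 + 17.25 + 25] = 59.5.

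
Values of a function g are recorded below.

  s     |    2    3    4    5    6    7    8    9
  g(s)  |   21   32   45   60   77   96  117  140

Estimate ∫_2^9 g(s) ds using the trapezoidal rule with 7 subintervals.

507.5

Δs = 1.
T_7 = (1/2)·[21 + 2·32 + 2·45 + 2·60 + 2·77 + 2·96 + 2·117 + 140] = 507.5.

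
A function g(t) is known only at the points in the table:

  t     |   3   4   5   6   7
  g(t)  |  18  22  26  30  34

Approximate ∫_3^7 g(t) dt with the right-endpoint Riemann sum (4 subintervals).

Δt = 1.
Sum = 1·[22 + 26 + 30 + 34] = 112.

112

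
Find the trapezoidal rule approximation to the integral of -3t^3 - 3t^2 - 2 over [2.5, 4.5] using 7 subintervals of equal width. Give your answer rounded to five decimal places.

-358.68878

Δt = (4.5 − 2.5)/7 = 2/7.
f(2.5) = -67.625, f(39/14) = -247327/2744, f(43/14) = -321667/2744, f(47/14) = -409735/2744, f(51/14) = -512683/2744, f(55/14) = -631663/2744, f(59/14) = -767827/2744, f(4.5) = -336.125.
T_7 = (Δt/2)·[f(t_0) + 2f(t_1) + ... + 2f(t_{6}) + f(t_7)].
Sum ≈ -358.68878.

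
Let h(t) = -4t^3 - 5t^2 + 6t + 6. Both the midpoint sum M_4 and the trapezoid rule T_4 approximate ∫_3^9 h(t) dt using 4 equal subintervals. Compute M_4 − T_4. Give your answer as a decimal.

M_4 = -7311.375.
T_4 = -7571.25.
M_4 − T_4 = 259.875.

259.875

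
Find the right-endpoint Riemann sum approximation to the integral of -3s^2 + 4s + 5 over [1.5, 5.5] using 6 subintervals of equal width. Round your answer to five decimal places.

Δs = (5.5 − 1.5)/6 = 2/3.
Right endpoints: 13/6, 17/6, 3.5, 25/6, 29/6, 5.5.
f(13/6) = -5/12, f(17/6) = -7.75, f(3.5) = -17.75, f(25/6) = -365/12, f(29/6) = -45.75, f(5.5) = -63.75.
Sum = Δs · [f(13/6) + f(17/6) + f(3.5) + ...].
Sum ≈ -110.55556.

-110.55556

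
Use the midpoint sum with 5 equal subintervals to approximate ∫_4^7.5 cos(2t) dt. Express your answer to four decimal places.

-0.1842

Δt = (7.5 − 4)/5 = 0.7.
Midpoints: 4.35, 5.05, 5.75, 6.45, 7.15.
f(4.35) ≈ -0.7486, f(5.05) ≈ -0.7806, f(5.75) ≈ 0.4833, f(6.45) ≈ 0.9449, f(7.15) ≈ -0.1621.
Sum = Δt · [f(4.35) + f(5.05) + f(5.75) + f(6.45) + f(7.15)].
Sum ≈ -0.1842.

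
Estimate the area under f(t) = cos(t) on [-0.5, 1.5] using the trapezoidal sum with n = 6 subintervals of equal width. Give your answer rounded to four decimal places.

1.4632

Δt = (1.5 − (-0.5))/6 = 1/3.
f(-0.5) ≈ 0.8776, f(-1/6) ≈ 0.9861, f(1/6) ≈ 0.9861, f(0.5) ≈ 0.8776, f(5/6) ≈ 0.6724, f(7/6) ≈ 0.3932, f(1.5) ≈ 0.0707.
T_6 = (Δt/2)·[f(t_0) + 2f(t_1) + ... + 2f(t_{5}) + f(t_6)].
Sum ≈ 1.4632.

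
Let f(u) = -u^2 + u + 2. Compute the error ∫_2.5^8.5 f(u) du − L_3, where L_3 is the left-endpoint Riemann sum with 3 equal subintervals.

-56

Exact integral: ∫_2.5^8.5 f(u) du = -154.5.
L_3 = -98.5.
Error = -154.5 − (-98.5) = -56.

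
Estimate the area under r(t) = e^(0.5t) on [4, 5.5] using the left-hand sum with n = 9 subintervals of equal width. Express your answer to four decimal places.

15.8289

Δt = (5.5 − 4)/9 = 1/6.
Left endpoints: 4, 25/6, 13/3, 4.5, 14/3, 29/6, 5, 31/6, 16/3.
r(4) ≈ 7.3891, r(25/6) ≈ 8.0312, r(13/3) ≈ 8.7291, r(4.5) ≈ 9.4877, r(14/3) ≈ 10.3123, r(29/6) ≈ 11.2084, r(5) ≈ 12.1825, r(31/6) ≈ 13.2412, r(16/3) ≈ 14.3919.
Sum = Δt · [r(4) + r(25/6) + r(13/3) + ...].
Sum ≈ 15.8289.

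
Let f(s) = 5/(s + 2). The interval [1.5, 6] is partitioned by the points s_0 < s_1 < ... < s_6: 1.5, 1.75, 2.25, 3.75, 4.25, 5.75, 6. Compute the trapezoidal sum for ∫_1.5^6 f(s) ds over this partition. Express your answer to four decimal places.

4.1672

Subinterval widths: 0.25, 0.5, 1.5, 0.5, 1.5, 0.25.
f(1.5) = 10/7, f(1.75) = 4/3, f(2.25) = 20/17, f(3.75) = 20/23, f(4.25) = 0.8, f(5.75) = 20/31, f(6) = 0.625.
On each subinterval the trapezoid contributes (Δs_i/2)·[f(s_{i-1}) + f(s_i)].
Sum ≈ 4.1672.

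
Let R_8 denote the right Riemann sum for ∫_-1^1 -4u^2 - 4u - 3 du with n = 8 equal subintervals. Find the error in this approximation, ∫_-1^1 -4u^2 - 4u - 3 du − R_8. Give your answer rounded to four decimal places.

Exact integral: ∫_-1^1 f(u) du ≈ -8.666667.
R_8 = -9.75.
Error ≈ -8.666667 − (-9.75) ≈ 1.0833.

1.0833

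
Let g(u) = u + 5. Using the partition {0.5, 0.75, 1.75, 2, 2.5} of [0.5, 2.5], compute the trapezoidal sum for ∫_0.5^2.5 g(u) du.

13

Subinterval widths: 0.25, 1, 0.25, 0.5.
g(0.5) = 5.5, g(0.75) = 5.75, g(1.75) = 6.75, g(2) = 7, g(2.5) = 7.5.
On each subinterval the trapezoid contributes (Δu_i/2)·[g(u_{i-1}) + g(u_i)].
Sum = 13.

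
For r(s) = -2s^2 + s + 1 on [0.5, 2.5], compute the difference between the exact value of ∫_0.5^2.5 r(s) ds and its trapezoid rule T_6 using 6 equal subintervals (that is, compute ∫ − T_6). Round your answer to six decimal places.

Exact integral: ∫_0.5^2.5 r(s) ds ≈ -5.33333333.
T_6 ≈ -5.40740741.
Error ≈ -5.33333333 − (-5.40740741) ≈ 0.074074.

0.074074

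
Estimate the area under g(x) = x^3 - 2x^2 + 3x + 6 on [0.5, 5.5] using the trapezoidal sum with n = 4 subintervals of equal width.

202.03125

Δx = (5.5 − 0.5)/4 = 1.25.
g(0.5) = 7.125, g(1.75) = 10.484375, g(3) = 24, g(4.25) = 59.390625, g(5.5) = 128.375.
T_4 = (Δx/2)·[g(x_0) + 2g(x_1) + 2g(x_2) + 2g(x_3) + g(x_4)].
Sum = 202.03125.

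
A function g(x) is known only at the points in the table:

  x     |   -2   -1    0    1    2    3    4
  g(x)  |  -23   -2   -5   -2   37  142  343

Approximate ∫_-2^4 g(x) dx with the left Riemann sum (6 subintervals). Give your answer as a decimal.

Δx = 1.
Sum = 1·[(-23) + (-2) + (-5) + (-2) + 37 + 142] = 147.

147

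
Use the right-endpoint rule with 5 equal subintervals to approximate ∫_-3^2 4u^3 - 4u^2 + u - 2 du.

Δu = (2 − (-3))/5 = 1.
Right endpoints: -2, -1, 0, 1, 2.
f(-2) = -52, f(-1) = -11, f(0) = -2, f(1) = -1, f(2) = 16.
Sum = Δu · [f(-2) + f(-1) + f(0) + f(1) + f(2)].
Sum = -50.

-50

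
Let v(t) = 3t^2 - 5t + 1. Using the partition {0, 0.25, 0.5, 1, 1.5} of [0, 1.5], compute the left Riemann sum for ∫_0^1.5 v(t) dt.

-0.640625

Subinterval widths: 0.25, 0.25, 0.5, 0.5.
Left endpoints: 0, 0.25, 0.5, 1.
v(0) = 1, v(0.25) = -0.0625, v(0.5) = -0.75, v(1) = -1.
Sum = Σ Δt_i · v(t_i).
Sum = -0.640625.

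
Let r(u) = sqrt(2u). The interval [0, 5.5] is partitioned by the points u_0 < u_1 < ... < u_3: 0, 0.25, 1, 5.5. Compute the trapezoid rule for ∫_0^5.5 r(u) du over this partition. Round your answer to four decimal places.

Subinterval widths: 0.25, 0.75, 4.5.
r(0) ≈ 0.0000, r(0.25) ≈ 0.7071, r(1) ≈ 1.4142, r(5.5) ≈ 3.3166.
On each subinterval the trapezoid contributes (Δu_i/2)·[r(u_{i-1}) + r(u_i)].
Sum ≈ 11.5283.

11.5283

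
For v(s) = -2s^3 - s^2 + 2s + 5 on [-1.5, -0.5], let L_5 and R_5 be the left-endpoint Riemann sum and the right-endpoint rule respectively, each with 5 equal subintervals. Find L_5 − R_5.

0.5

L_5 = 4.7.
R_5 = 4.2.
L_5 − R_5 = 0.5.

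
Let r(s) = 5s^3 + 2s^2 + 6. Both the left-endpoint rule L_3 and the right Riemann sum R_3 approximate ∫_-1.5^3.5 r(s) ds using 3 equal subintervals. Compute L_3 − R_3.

-418.75

L_3 ≈ 72.06019.
R_3 ≈ 490.81019.
L_3 − R_3 = -418.75.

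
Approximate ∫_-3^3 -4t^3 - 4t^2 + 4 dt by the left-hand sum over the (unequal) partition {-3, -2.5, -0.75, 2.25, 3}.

Subinterval widths: 0.5, 1.75, 3, 0.75.
Left endpoints: -3, -2.5, -0.75, 2.25.
f(-3) = 76, f(-2.5) = 41.5, f(-0.75) = 3.4375, f(2.25) = -61.8125.
Sum = Σ Δt_i · f(t_i).
Sum = 74.578125.

74.578125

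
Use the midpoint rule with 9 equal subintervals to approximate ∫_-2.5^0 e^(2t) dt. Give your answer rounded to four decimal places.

0.4903

Δt = (0 − (-2.5))/9 = 5/18.
Midpoints: -85/36, -25/12, -65/36, -55/36, -1.25, -35/36, -25/36, -5/12, -5/36.
f(-85/36) ≈ 0.0089, f(-25/12) ≈ 0.0155, f(-65/36) ≈ 0.0270, f(-55/36) ≈ 0.0471, f(-1.25) ≈ 0.0821, f(-35/36) ≈ 0.1431, f(-25/36) ≈ 0.2494, f(-5/12) ≈ 0.4346, f(-5/36) ≈ 0.7575.
Sum = Δt · [f(-85/36) + f(-25/12) + f(-65/36) + ...].
Sum ≈ 0.4903.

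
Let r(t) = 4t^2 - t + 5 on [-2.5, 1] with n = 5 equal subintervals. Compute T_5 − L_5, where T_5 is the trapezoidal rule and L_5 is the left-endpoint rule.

-8.575

T_5 = 43.435.
L_5 = 52.01.
T_5 − L_5 = -8.575.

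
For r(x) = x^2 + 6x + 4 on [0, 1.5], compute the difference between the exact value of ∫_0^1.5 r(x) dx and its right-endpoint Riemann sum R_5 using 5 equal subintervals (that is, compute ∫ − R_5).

Exact integral: ∫_0^1.5 r(x) dx = 13.875.
R_5 = 15.585.
Error = 13.875 − 15.585 = -1.71.

-1.71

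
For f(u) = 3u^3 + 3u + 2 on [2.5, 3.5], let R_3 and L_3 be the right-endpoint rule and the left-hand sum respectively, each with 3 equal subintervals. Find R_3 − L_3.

28.25

R_3 = 108.875.
L_3 = 80.625.
R_3 − L_3 = 28.25.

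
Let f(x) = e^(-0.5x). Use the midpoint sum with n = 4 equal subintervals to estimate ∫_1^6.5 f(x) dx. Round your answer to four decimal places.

Δx = (6.5 − 1)/4 = 1.375.
Midpoints: 1.6875, 3.0625, 4.4375, 5.8125.
f(1.6875) ≈ 0.4301, f(3.0625) ≈ 0.2163, f(4.4375) ≈ 0.1087, f(5.8125) ≈ 0.0547.
Sum = Δx · [f(1.6875) + f(3.0625) + f(4.4375) + f(5.8125)].
Sum ≈ 1.1135.

1.1135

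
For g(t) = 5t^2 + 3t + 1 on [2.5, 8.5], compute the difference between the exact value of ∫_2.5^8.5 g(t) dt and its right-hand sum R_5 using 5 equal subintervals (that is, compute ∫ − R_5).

Exact integral: ∫_2.5^8.5 g(t) dt = 1102.5.
R_5 = 1318.5.
Error = 1102.5 − 1318.5 = -216.

-216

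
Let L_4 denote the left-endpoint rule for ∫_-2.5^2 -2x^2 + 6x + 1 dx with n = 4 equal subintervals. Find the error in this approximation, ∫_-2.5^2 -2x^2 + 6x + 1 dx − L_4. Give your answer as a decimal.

19.6171875

Exact integral: ∫_-2.5^2 f(x) dx = -18.
L_4 = -37.6171875.
Error = -18 − (-37.6171875) = 19.6171875.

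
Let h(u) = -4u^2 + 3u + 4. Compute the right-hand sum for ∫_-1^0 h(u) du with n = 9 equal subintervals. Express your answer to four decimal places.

1.5473

Δu = (0 − (-1))/9 = 1/9.
Right endpoints: -8/9, -7/9, -2/3, -5/9, -4/9, -1/3, -2/9, -1/9, 0.
h(-8/9) = -148/81, h(-7/9) = -61/81, h(-2/3) = 2/9, h(-5/9) = 89/81, h(-4/9) = 152/81, h(-1/3) = 23/9, h(-2/9) = 254/81, h(-1/9) = 293/81, h(0) = 4.
Sum = Δu · [h(-8/9) + h(-7/9) + h(-2/3) + ...].
Sum ≈ 1.5473.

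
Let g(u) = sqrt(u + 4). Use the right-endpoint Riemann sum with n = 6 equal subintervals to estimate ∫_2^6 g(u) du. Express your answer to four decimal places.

Δu = (6 − 2)/6 = 2/3.
Right endpoints: 8/3, 10/3, 4, 14/3, 16/3, 6.
g(8/3) ≈ 2.5820, g(10/3) ≈ 2.7080, g(4) ≈ 2.8284, g(14/3) ≈ 2.9439, g(16/3) ≈ 3.0551, g(6) ≈ 3.1623.
Sum = Δu · [g(8/3) + g(10/3) + g(4) + ...].
Sum ≈ 11.5198.

11.5198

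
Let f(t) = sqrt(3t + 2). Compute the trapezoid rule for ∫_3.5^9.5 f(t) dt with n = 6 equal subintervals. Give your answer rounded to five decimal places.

Δt = (9.5 − 3.5)/6 = 1.
f(3.5) ≈ 3.53553, f(4.5) ≈ 3.93700, f(5.5) ≈ 4.30116, f(6.5) ≈ 4.63681, f(7.5) ≈ 4.94975, f(8.5) ≈ 5.24404, f(9.5) ≈ 5.52268.
T_6 = (Δt/2)·[f(t_0) + 2f(t_1) + ... + 2f(t_{5}) + f(t_6)].
Sum ≈ 27.59787.

27.59787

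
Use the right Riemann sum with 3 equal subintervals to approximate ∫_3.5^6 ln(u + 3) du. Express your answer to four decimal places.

5.2414

Δu = (6 − 3.5)/3 = 5/6.
Right endpoints: 13/3, 31/6, 6.
f(13/3) ≈ 1.9924, f(31/6) ≈ 2.1001, f(6) ≈ 2.1972.
Sum = Δu · [f(13/3) + f(31/6) + f(6)].
Sum ≈ 5.2414.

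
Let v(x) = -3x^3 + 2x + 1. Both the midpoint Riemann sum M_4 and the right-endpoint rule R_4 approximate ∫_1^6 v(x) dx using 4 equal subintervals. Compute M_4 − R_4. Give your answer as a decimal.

458.3984375

M_4 = -910.7421875.
R_4 = -1369.140625.
M_4 − R_4 = 458.3984375.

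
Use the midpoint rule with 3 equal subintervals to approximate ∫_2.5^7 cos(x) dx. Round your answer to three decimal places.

Δx = (7 − 2.5)/3 = 1.5.
Midpoints: 3.25, 4.75, 6.25.
f(3.25) ≈ -0.994, f(4.75) ≈ 0.038, f(6.25) ≈ 0.999.
Sum = Δx · [f(3.25) + f(4.75) + f(6.25)].
Sum ≈ 0.064.

0.064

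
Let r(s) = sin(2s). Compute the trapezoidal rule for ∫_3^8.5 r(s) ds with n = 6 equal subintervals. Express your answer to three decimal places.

Δs = (8.5 − 3)/6 = 11/12.
r(3) ≈ -0.279, r(47/12) ≈ 1.000, r(29/6) ≈ -0.240, r(5.75) ≈ -0.875, r(20/3) ≈ 0.694, r(91/12) ≈ 0.515, r(8.5) ≈ -0.961.
T_6 = (Δs/2)·[r(s_0) + 2r(s_1) + ... + 2r(s_{5}) + r(s_6)].
Sum ≈ 0.434.

0.434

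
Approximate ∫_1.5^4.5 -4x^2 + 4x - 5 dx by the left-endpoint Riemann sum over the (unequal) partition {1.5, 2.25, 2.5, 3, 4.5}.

-63.5625

Subinterval widths: 0.75, 0.25, 0.5, 1.5.
Left endpoints: 1.5, 2.25, 2.5, 3.
f(1.5) = -8, f(2.25) = -16.25, f(2.5) = -20, f(3) = -29.
Sum = Σ Δx_i · f(x_i).
Sum = -63.5625.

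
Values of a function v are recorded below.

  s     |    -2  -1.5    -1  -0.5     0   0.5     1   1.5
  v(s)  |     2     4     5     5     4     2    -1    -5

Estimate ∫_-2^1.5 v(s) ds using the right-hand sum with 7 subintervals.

7

Δs = 0.5.
Sum = 0.5·[4 + 5 + 5 + 4 + 2 + (-1) + (-5)] = 7.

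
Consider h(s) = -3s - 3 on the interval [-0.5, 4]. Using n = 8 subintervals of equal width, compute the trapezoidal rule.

Δs = (4 − (-0.5))/8 = 0.5625.
h(-0.5) = -1.5, h(0.0625) = -3.1875, h(0.625) = -4.875, h(1.1875) = -6.5625, h(1.75) = -8.25, h(2.3125) = -9.9375, h(2.875) = -11.625, h(3.4375) = -13.3125, h(4) = -15.
T_8 = (Δs/2)·[h(s_0) + 2h(s_1) + ... + 2h(s_{7}) + h(s_8)].
Sum = -37.125.

-37.125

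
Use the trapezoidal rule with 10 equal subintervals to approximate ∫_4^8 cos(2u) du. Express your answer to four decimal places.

Δu = (8 − 4)/10 = 0.4.
f(4) ≈ -0.1455, f(4.4) ≈ -0.8111, f(4.8) ≈ -0.9847, f(5.2) ≈ -0.5610, f(5.6) ≈ 0.2030, f(6) ≈ 0.8439, f(6.4) ≈ 0.9728, f(6.8) ≈ 0.5117, f(7.2) ≈ -0.2598, f(7.6) ≈ -0.8737, f(8) ≈ -0.9577.
T_10 = (Δu/2)·[f(u_0) + 2f(u_1) + ... + 2f(u_{9}) + f(u_10)].
Sum ≈ -0.6042.

-0.6042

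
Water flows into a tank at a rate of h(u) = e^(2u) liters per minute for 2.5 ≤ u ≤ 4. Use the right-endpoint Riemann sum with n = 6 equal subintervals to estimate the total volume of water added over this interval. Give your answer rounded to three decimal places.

1799.724

Δu = (4 − 2.5)/6 = 0.25.
Right endpoints: 2.75, 3, 3.25, 3.5, 3.75, 4.
h(2.75) ≈ 244.692, h(3) ≈ 403.429, h(3.25) ≈ 665.142, h(3.5) ≈ 1096.633, h(3.75) ≈ 1808.042, h(4) ≈ 2980.958.
Sum = Δu · [h(2.75) + h(3) + h(3.25) + ...].
Sum ≈ 1799.724.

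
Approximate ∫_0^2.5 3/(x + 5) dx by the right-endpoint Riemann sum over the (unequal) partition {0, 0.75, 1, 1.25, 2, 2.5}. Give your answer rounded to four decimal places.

Subinterval widths: 0.75, 0.25, 0.25, 0.75, 0.5.
Right endpoints: 0.75, 1, 1.25, 2, 2.5.
f(0.75) = 12/23, f(1) = 0.5, f(1.25) = 0.48, f(2) = 3/7, f(2.5) = 0.4.
Sum = Σ Δx_i · f(x_i).
Sum ≈ 1.1577.

1.1577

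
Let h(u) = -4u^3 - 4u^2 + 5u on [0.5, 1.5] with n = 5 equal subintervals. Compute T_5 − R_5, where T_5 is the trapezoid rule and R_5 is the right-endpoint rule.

1.6

T_5 = -4.44.
R_5 = -6.04.
T_5 − R_5 = 1.6.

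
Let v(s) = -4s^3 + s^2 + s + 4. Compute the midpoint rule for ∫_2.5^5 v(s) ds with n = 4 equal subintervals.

-526.5234375

Δs = (5 − 2.5)/4 = 0.625.
Midpoints: 2.8125, 3.4375, 4.0625, 4.6875.
v(2.8125) = -76049/1024, v(3.4375) = -146659/1024, v(4.0625) = -249469/1024, v(4.6875) = -390479/1024.
Sum = Δs · [v(2.8125) + v(3.4375) + v(4.0625) + v(4.6875)].
Sum = -526.5234375.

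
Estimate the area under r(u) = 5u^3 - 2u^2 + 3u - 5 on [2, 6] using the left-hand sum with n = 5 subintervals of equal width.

1118.88

Δu = (6 − 2)/5 = 0.8.
Left endpoints: 2, 2.8, 3.6, 4.4, 5.2.
r(2) = 33, r(2.8) = 97.48, r(3.6) = 213.16, r(4.4) = 395.4, r(5.2) = 659.56.
Sum = Δu · [r(2) + r(2.8) + r(3.6) + r(4.4) + r(5.2)].
Sum = 1118.88.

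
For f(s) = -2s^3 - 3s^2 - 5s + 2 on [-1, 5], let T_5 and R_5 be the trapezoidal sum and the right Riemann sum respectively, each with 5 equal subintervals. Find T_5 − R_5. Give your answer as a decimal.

T_5 = -507.6.
R_5 = -720.
T_5 − R_5 = 212.4.

212.4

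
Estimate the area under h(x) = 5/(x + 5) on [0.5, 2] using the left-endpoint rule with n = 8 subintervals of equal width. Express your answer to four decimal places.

1.2243

Δx = (2 − 0.5)/8 = 0.1875.
Left endpoints: 0.5, 0.6875, 0.875, 1.0625, 1.25, 1.4375, 1.625, 1.8125.
h(0.5) = 10/11, h(0.6875) = 80/91, h(0.875) = 40/47, h(1.0625) = 80/97, h(1.25) = 0.8, h(1.4375) = 80/103, h(1.625) = 40/53, h(1.8125) = 80/109.
Sum = Δx · [h(0.5) + h(0.6875) + h(0.875) + ...].
Sum ≈ 1.2243.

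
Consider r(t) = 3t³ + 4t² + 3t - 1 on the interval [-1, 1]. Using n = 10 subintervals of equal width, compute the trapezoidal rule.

0.72

Δt = (1 − (-1))/10 = 0.2.
r(-1) = -3, r(-0.8) = -2.376, r(-0.6) = -2.008, r(-0.4) = -1.752, r(-0.2) = -1.464, r(0) = -1, r(0.2) = -0.216, r(0.4) = 1.032, r(0.6) = 2.888, r(0.8) = 5.496, r(1) = 9.
T_10 = (Δt/2)·[r(t_0) + 2r(t_1) + ... + 2r(t_{9}) + r(t_10)].
Sum = 0.72.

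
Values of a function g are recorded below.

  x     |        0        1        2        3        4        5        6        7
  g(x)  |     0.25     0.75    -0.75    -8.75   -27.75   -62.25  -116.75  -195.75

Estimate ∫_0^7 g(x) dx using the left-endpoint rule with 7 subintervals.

Δx = 1.
Sum = 1·[0.25 + 0.75 + (-0.75) + (-8.75) + (-27.75) + (-62.25) + (-116.75)] = -215.25.

-215.25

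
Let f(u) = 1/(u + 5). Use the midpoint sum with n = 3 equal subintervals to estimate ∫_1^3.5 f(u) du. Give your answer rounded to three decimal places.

0.348

Δu = (3.5 − 1)/3 = 5/6.
Midpoints: 17/12, 2.25, 37/12.
f(17/12) = 12/77, f(2.25) = 4/29, f(37/12) = 12/97.
Sum = Δu · [f(17/12) + f(2.25) + f(37/12)].
Sum ≈ 0.348.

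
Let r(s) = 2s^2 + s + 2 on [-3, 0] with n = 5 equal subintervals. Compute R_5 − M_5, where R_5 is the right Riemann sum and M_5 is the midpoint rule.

R_5 = 15.36.
M_5 = 19.32.
R_5 − M_5 = -3.96.

-3.96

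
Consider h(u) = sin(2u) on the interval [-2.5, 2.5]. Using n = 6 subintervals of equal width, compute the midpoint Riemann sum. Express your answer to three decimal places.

Δu = (2.5 − (-2.5))/6 = 5/6.
Midpoints: -25/12, -1.25, -5/12, 5/12, 1.25, 25/12.
h(-25/12) ≈ 0.855, h(-1.25) ≈ -0.598, h(-5/12) ≈ -0.740, h(5/12) ≈ 0.740, h(1.25) ≈ 0.598, h(25/12) ≈ -0.855.
Sum = Δu · [h(-25/12) + h(-1.25) + h(-5/12) + ...].
Sum ≈ 0.000.

0.000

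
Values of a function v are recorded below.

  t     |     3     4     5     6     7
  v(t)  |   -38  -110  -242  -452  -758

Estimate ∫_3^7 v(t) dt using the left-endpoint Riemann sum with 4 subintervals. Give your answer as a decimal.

-842

Δt = 1.
Sum = 1·[(-38) + (-110) + (-242) + (-452)] = -842.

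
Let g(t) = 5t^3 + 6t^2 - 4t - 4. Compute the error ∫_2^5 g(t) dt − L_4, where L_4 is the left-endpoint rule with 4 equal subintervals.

245.671875

Exact integral: ∫_2^5 g(t) dt = 941.25.
L_4 = 695.578125.
Error = 941.25 − 695.578125 = 245.671875.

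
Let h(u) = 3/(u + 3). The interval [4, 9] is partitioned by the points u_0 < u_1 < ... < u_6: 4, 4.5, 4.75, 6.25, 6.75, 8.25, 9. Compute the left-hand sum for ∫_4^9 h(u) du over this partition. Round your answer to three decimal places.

1.719

Subinterval widths: 0.5, 0.25, 1.5, 0.5, 1.5, 0.75.
Left endpoints: 4, 4.5, 4.75, 6.25, 6.75, 8.25.
h(4) = 3/7, h(4.5) = 0.4, h(4.75) = 12/31, h(6.25) = 12/37, h(6.75) = 4/13, h(8.25) = 4/15.
Sum = Σ Δu_i · h(u_i).
Sum ≈ 1.719.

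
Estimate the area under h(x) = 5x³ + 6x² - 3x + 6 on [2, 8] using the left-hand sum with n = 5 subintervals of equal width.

Δx = (8 − 2)/5 = 1.2.
Left endpoints: 2, 3.2, 4.4, 5.6, 6.8.
h(2) = 64, h(3.2) = 221.68, h(4.4) = 534.88, h(5.6) = 1055.44, h(6.8) = 1835.2.
Sum = Δx · [h(2) + h(3.2) + h(4.4) + h(5.6) + h(6.8)].
Sum = 4453.44.

4453.44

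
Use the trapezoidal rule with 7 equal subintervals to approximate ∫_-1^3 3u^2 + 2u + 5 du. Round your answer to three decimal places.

56.653

Δu = (3 − (-1))/7 = 4/7.
f(-1) = 6, f(-3/7) = 230/49, f(1/7) = 262/49, f(5/7) = 390/49, f(9/7) = 614/49, f(13/7) = 934/49, f(17/7) = 1350/49, f(3) = 38.
T_7 = (Δu/2)·[f(u_0) + 2f(u_1) + ... + 2f(u_{6}) + f(u_7)].
Sum ≈ 56.653.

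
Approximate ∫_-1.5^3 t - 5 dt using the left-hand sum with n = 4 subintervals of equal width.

-21.65625

Δt = (3 − (-1.5))/4 = 1.125.
Left endpoints: -1.5, -0.375, 0.75, 1.875.
f(-1.5) = -6.5, f(-0.375) = -5.375, f(0.75) = -4.25, f(1.875) = -3.125.
Sum = Δt · [f(-1.5) + f(-0.375) + f(0.75) + f(1.875)].
Sum = -21.65625.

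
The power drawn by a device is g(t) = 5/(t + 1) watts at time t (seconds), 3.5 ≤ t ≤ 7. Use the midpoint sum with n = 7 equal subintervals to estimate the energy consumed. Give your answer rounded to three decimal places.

2.875

Δt = (7 − 3.5)/7 = 0.5.
Midpoints: 3.75, 4.25, 4.75, 5.25, 5.75, 6.25, 6.75.
g(3.75) = 20/19, g(4.25) = 20/21, g(4.75) = 20/23, g(5.25) = 0.8, g(5.75) = 20/27, g(6.25) = 20/29, g(6.75) = 20/31.
Sum = Δt · [g(3.75) + g(4.25) + g(4.75) + ...].
Sum ≈ 2.875.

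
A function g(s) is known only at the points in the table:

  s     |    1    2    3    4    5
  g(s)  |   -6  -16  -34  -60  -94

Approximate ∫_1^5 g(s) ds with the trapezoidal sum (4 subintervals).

-160

Δs = 1.
T_4 = (1/2)·[(-6) + 2·(-16) + 2·(-34) + 2·(-60) + (-94)] = -160.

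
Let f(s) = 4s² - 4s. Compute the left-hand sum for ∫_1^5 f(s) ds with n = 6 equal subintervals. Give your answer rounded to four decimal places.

91.8519

Δs = (5 − 1)/6 = 2/3.
Left endpoints: 1, 5/3, 7/3, 3, 11/3, 13/3.
f(1) = 0, f(5/3) = 40/9, f(7/3) = 112/9, f(3) = 24, f(11/3) = 352/9, f(13/3) = 520/9.
Sum = Δs · [f(1) + f(5/3) + f(7/3) + ...].
Sum ≈ 91.8519.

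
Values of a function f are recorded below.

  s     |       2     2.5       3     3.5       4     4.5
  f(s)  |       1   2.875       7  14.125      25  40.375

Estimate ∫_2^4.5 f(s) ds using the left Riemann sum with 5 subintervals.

Δs = 0.5.
Sum = 0.5·[1 + 2.875 + 7 + 14.125 + 25] = 25.

25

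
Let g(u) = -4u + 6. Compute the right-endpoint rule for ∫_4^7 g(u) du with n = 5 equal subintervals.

Δu = (7 − 4)/5 = 0.6.
Right endpoints: 4.6, 5.2, 5.8, 6.4, 7.
g(4.6) = -12.4, g(5.2) = -14.8, g(5.8) = -17.2, g(6.4) = -19.6, g(7) = -22.
Sum = Δu · [g(4.6) + g(5.2) + g(5.8) + g(6.4) + g(7)].
Sum = -51.6.

-51.6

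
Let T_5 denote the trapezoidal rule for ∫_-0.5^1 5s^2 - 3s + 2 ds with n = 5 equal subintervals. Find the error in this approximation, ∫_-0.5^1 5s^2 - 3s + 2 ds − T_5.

-0.1125

Exact integral: ∫_-0.5^1 f(s) ds = 3.75.
T_5 = 3.8625.
Error = 3.75 − 3.8625 = -0.1125.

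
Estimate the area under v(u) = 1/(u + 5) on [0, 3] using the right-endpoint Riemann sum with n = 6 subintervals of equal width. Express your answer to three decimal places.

0.452

Δu = (3 − 0)/6 = 0.5.
Right endpoints: 0.5, 1, 1.5, 2, 2.5, 3.
v(0.5) = 2/11, v(1) = 1/6, v(1.5) = 2/13, v(2) = 1/7, v(2.5) = 2/15, v(3) = 0.125.
Sum = Δu · [v(0.5) + v(1) + v(1.5) + ...].
Sum ≈ 0.452.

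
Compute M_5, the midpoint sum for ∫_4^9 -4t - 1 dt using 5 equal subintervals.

Δt = (9 − 4)/5 = 1.
Midpoints: 4.5, 5.5, 6.5, 7.5, 8.5.
f(4.5) = -19, f(5.5) = -23, f(6.5) = -27, f(7.5) = -31, f(8.5) = -35.
Sum = Δt · [f(4.5) + f(5.5) + f(6.5) + f(7.5) + f(8.5)].
Sum = -135.

-135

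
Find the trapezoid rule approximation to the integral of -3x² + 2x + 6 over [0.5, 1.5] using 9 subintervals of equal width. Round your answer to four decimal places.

4.7438

Δx = (1.5 − 0.5)/9 = 1/9.
f(0.5) = 6.25, f(11/18) = 659/108, f(13/18) = 635/108, f(5/6) = 67/12, f(17/18) = 563/108, f(19/18) = 515/108, f(7/6) = 4.25, f(23/18) = 395/108, f(25/18) = 323/108, f(1.5) = 2.25.
T_9 = (Δx/2)·[f(x_0) + 2f(x_1) + ... + 2f(x_{8}) + f(x_9)].
Sum ≈ 4.7438.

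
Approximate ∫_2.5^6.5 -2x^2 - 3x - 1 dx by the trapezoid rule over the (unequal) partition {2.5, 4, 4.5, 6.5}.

Subinterval widths: 1.5, 0.5, 2.
f(2.5) = -21, f(4) = -45, f(4.5) = -55, f(6.5) = -105.
On each subinterval the trapezoid contributes (Δx_i/2)·[f(x_{i-1}) + f(x_i)].
Sum = -234.5.

-234.5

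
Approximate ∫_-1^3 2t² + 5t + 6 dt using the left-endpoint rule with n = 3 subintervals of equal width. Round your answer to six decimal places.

41.037037

Δt = (3 − (-1))/3 = 4/3.
Left endpoints: -1, 1/3, 5/3.
f(-1) = 3, f(1/3) = 71/9, f(5/3) = 179/9.
Sum = Δt · [f(-1) + f(1/3) + f(5/3)].
Sum ≈ 41.037037.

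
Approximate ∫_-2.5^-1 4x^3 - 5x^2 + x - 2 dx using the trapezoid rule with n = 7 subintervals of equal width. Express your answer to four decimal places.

Δx = (-1 − (-2.5))/7 = 3/14.
f(-2.5) = -98.25, f(-16/7) = -26814/343, f(-29/14) = -83799/1372, f(-13/7) = -16026/343, f(-23/14) = -47847/1372, f(-10/7) = -8676/343, f(-17/14) = -24351/1372, f(-1) = -12.
T_7 = (Δx/2)·[f(x_0) + 2f(x_1) + ... + 2f(x_{6}) + f(x_7)].
Sum ≈ -68.3610.

-68.3610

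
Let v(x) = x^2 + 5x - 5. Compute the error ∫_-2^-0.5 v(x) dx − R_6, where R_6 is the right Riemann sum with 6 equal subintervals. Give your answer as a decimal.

Exact integral: ∫_-2^-0.5 v(x) dx = -14.25.
R_6 = -13.765625.
Error = -14.25 − (-13.765625) = -0.484375.

-0.484375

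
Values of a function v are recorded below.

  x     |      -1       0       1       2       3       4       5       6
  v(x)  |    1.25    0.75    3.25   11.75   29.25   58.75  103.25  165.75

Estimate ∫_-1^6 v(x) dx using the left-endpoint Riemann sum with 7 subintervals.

208.25

Δx = 1.
Sum = 1·[1.25 + 0.75 + 3.25 + 11.75 + 29.25 + 58.75 + 103.25] = 208.25.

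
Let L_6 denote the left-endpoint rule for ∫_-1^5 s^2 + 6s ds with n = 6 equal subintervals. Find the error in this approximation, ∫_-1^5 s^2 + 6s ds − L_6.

Exact integral: ∫_-1^5 f(s) ds = 114.
L_6 = 85.
Error = 114 − 85 = 29.

29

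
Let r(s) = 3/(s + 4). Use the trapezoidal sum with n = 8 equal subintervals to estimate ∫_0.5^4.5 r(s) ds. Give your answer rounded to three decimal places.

1.910

Δs = (4.5 − 0.5)/8 = 0.5.
r(0.5) = 2/3, r(1) = 0.6, r(1.5) = 6/11, r(2) = 0.5, r(2.5) = 6/13, r(3) = 3/7, r(3.5) = 0.4, r(4) = 0.375, r(4.5) = 6/17.
T_8 = (Δs/2)·[r(s_0) + 2r(s_1) + ... + 2r(s_{7}) + r(s_8)].
Sum ≈ 1.910.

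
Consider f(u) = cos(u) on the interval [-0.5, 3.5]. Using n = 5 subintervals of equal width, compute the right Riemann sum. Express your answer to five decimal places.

Δu = (3.5 − (-0.5))/5 = 0.8.
Right endpoints: 0.3, 1.1, 1.9, 2.7, 3.5.
f(0.3) ≈ 0.95534, f(1.1) ≈ 0.45360, f(1.9) ≈ -0.32329, f(2.7) ≈ -0.90407, f(3.5) ≈ -0.93646.
Sum = Δu · [f(0.3) + f(1.1) + f(1.9) + f(2.7) + f(3.5)].
Sum ≈ -0.60391.

-0.60391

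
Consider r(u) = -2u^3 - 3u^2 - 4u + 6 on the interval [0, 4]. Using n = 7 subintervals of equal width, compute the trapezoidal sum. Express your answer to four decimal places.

-203.2653

Δu = (4 − 0)/7 = 4/7.
r(0) = 6, r(4/7) = 810/343, r(8/7) = -1878/343, r(12/7) = -6774/343, r(16/7) = -14646/343, r(20/7) = -26262/343, r(24/7) = -42390/343, r(4) = -186.
T_7 = (Δu/2)·[r(u_0) + 2r(u_1) + ... + 2r(u_{6}) + r(u_7)].
Sum ≈ -203.2653.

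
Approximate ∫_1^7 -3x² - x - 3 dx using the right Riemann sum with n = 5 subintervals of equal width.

-478.32

Δx = (7 − 1)/5 = 1.2.
Right endpoints: 2.2, 3.4, 4.6, 5.8, 7.
f(2.2) = -19.72, f(3.4) = -41.08, f(4.6) = -71.08, f(5.8) = -109.72, f(7) = -157.
Sum = Δx · [f(2.2) + f(3.4) + f(4.6) + f(5.8) + f(7)].
Sum = -478.32.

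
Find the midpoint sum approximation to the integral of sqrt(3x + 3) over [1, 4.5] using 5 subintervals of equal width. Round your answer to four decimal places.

Δx = (4.5 − 1)/5 = 0.7.
Midpoints: 1.35, 2.05, 2.75, 3.45, 4.15.
f(1.35) ≈ 2.6552, f(2.05) ≈ 3.0249, f(2.75) ≈ 3.3541, f(3.45) ≈ 3.6538, f(4.15) ≈ 3.9306.
Sum = Δx · [f(1.35) + f(2.05) + f(2.75) + f(3.45) + f(4.15)].
Sum ≈ 11.6330.

11.6330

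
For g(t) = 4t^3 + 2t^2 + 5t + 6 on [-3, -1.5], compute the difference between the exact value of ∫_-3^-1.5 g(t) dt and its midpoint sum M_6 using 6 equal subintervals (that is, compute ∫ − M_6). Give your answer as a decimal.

Exact integral: ∫_-3^-1.5 g(t) dt = -68.0625.
M_6 = -67.8671875.
Error = -68.0625 − (-67.8671875) = -0.1953125.

-0.1953125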